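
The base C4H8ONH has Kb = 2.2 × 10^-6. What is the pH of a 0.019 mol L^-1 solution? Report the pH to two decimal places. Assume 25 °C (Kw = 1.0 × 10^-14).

pH = 10.31

C4H8ONH + H2O ⇌ C4H8ONH2+ + OH-
From the ICE table, Kb = x²/(0.019 − x) = 2.2 × 10^-6.
Assume x ≪ 0.019: x ≈ √(2.2 × 10^-6 × 0.019) = 2.04 × 10^-4 M
(x/C₀ = 1.1% < 5%, so the approximation holds.)
pOH = −log(2.04 × 10^-4) = 3.69; pH = 14.00 − 3.69 = 10.31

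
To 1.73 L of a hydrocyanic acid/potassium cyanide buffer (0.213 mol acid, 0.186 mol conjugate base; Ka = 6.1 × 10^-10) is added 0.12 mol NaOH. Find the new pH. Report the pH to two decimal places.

pH = 9.73

After neutralization: n(HCN) = 0.093 mol, n(CN-) = 0.306 mol.
pKa = −log(6.1 × 10^-10) = 9.215
pH = pKa + log([A⁻]/[HA]) = 9.215 + log(0.306/0.093) = 9.215 +0.517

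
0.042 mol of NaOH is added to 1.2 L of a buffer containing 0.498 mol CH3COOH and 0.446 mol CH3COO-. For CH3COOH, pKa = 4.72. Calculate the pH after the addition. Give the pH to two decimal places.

pH = 4.75

After neutralization: n(CH3COOH) = 0.456 mol, n(CH3COO-) = 0.488 mol.
pH = pKa + log(n_CH3COO-/n_CH3COOH) = 4.72 + log(0.488/0.456) = 4.72 + (+0.029)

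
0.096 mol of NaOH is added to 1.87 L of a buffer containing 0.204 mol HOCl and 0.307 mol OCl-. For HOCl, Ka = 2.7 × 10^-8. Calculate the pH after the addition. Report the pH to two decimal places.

pH = 8.14

OH- converts HOCl to OCl-: HOCl → 0.108 mol, OCl- → 0.403 mol.
pKa = −log(2.7 × 10^-8) = 7.569
pH = pKa + log(n_OCl-/n_HOCl) = 7.569 + log(0.403/0.108) = 7.569 + (+0.572)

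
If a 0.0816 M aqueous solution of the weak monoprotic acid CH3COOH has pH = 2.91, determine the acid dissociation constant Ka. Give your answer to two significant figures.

Ka = 1.9 × 10^-5

[H+] = 10^(-2.91) = 1.23 × 10^-3 M
At equilibrium [HA] = 0.0816 − 1.23 × 10^-3 = 8.04 × 10^-2 M
Ka = [H+][A-]/[HA] = (1.23 × 10^-3)² / 8.04 × 10^-2 = 1.9 × 10^-5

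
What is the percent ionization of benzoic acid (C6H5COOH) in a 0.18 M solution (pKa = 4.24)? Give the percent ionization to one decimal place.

1.8%

C6H5COOH ⇌ C6H5COO- + H+; let x = [H+] at equilibrium.
Ka = 10^(−4.24) = 5.75 × 10^-5
x ≈ √(Ka·C₀) = √(5.75 × 10^-5 × 0.18) = 3.22 × 10^-3 M
Fraction ionized = 3.22 × 10^-3 / 0.18 = 0.0179 → 1.8%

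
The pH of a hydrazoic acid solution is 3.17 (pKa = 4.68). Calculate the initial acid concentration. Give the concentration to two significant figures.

[H+] = 10^(-3.17) = 6.76 × 10^-4 M = x
Ka = 10^(−4.68) = 2.09 × 10^-5
Ka = x²/(C₀ − x) ⇒ C₀ = x + x²/Ka
C₀ = 6.76 × 10^-4 + (6.76 × 10^-4)²/(2.09 × 10^-5) = 2.25 × 10^-2 M

C₀ = 2.3 × 10^-2 M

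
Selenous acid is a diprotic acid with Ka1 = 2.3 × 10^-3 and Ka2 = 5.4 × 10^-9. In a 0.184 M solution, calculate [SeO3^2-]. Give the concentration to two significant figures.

5.4 × 10^-9 M

First ionization gives [H+] ≈ [HSeO3-] = 1.95 × 10^-2 M.
Second step: Ka2 = [H+][SeO3^2-]/[HSeO3-] ≈ [SeO3^2-] (since [H+] ≈ [HSeO3-]).
So [SeO3^2-] ≈ Ka2.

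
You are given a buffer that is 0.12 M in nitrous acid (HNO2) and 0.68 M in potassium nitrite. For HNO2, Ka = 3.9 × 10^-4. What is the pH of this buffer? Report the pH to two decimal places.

pKa = −log(3.9 × 10^-4) = 3.409
pH = pKa + log([A⁻]/[HA]) = 3.409 + log(0.68/0.12)
pH = 3.409 + (+0.753) = 4.16

pH = 4.16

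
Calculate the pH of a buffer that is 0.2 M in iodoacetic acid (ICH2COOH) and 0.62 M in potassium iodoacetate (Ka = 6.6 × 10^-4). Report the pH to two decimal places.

pH = 3.67

pKa = −log(6.6 × 10^-4) = 3.180
pH = pKa + log([A⁻]/[HA]) = 3.180 + log(0.62/0.2)
pH = 3.180 + (+0.491) = 3.67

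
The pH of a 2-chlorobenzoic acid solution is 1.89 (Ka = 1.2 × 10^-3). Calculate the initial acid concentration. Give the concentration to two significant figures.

C₀ = 1.5 × 10^-1 M

[H+] = 10^(-1.89) = 1.29 × 10^-2 M = x
Ka = x²/(C₀ − x) ⇒ C₀ = x + x²/Ka
C₀ = 1.29 × 10^-2 + (1.29 × 10^-2)²/(1.2 × 10^-3) = 1.52 × 10^-1 M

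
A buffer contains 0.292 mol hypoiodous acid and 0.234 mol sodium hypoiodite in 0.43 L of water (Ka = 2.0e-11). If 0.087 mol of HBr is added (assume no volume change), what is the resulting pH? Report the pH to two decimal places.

pH = 10.29

After neutralization: n(HOI) = 0.379 mol, n(OI-) = 0.147 mol.
pKa = −log(2.0 × 10^-11) = 10.699
pH = pKa + log(n_OI-/n_HOI) = 10.699 + log(0.147/0.379) = 10.699 + (-0.411)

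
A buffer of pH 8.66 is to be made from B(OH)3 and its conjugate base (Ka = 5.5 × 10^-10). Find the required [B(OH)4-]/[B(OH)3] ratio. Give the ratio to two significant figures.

pKa = -log(5.5 × 10^-10) = 9.260
pH = pKa + log(r) ⇒ log(r) = 8.66 − 9.260 = -0.600
r = [B(OH)4-]/[B(OH)3] = 10^(-0.600) = 0.251

ratio = 0.25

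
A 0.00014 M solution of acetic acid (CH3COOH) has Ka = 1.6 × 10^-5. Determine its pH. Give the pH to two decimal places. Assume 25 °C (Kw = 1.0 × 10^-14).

CH3COOH ⇌ CH3COO- + H+
Ka = [H+]²/(0.00014 − [H+]) = 1.6 × 10^-5
Here C₀/Ka ≈ 8.75, so the small-[H+] approximation fails. Use the quadratic:
[H+] = (−Ka + √(Ka² + 4·Ka·C₀))/2 = 4.00 × 10^-5 M
pH = −log(4.00 × 10^-5) = 4.40

pH = 4.40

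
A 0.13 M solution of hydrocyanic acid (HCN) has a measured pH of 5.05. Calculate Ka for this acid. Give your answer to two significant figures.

[H+] = 10^(-5.05) = 8.91 × 10^-6 M
At equilibrium [HA] = 0.13 − 8.91 × 10^-6 = 1.30 × 10^-1 M
Ka = [H+][A-]/[HA] = (8.91 × 10^-6)² / 1.30 × 10^-1 = 6.1 × 10^-10

Ka = 6.1 × 10^-10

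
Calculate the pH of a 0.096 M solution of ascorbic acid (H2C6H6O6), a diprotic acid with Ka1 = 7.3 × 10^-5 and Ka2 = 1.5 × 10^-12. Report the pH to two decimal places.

pH = 2.58

Since Ka1 ≫ Ka2, the first ionization dominates [H+].
Ka1 = x²/(0.096 − x) = 7.3 × 10^-5
x ≈ √(7.3 × 10^-5 × 0.096) = 2.65 × 10^-3 M
pH = −log(2.65 × 10^-3) = 2.58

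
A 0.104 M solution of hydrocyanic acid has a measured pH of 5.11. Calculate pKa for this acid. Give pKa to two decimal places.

[H+] = 10^(-5.11) = 7.76 × 10^-6 M
At equilibrium [HA] = 0.104 − 7.76 × 10^-6 = 1.04 × 10^-1 M
Ka = [H+][A-]/[HA] = (7.76 × 10^-6)² / 1.04 × 10^-1 = 5.79 × 10^-10
pKa = -log(5.79 × 10^-10) = 9.24

pKa = 9.24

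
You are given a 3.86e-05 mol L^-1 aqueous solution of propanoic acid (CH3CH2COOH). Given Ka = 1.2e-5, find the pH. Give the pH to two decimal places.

CH3CH2COOH ⇌ CH3CH2COO- + H+
Ka = x²/(3.86e-05 − x) = 1.2 × 10^-5
Here C₀/Ka ≈ 3.22, so the small-x approximation fails. Use the quadratic:
x = [−1.2e-05 + √(1.2e-05² + 1.85e-09)]/2 = 1.63 × 10^-5 M
pH = −log[H+] = −log(1.63 × 10^-5) = 4.79

pH = 4.79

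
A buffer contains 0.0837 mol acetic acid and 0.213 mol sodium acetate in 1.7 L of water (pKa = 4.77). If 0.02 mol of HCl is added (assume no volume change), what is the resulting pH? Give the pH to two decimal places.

After neutralization: n(CH3COOH) = 0.104 mol, n(CH3COO-) = 0.193 mol.
pH = pKa + log([A⁻]/[HA]) = 4.77 + log(0.193/0.104) = 4.77 +0.269

pH = 5.04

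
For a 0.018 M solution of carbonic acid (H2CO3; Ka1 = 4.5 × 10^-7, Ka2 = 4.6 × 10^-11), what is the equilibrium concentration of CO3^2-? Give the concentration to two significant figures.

4.6 × 10^-11 M

First ionization gives [H+] ≈ [HCO3-] = 9.00 × 10^-5 M.
Second step: Ka2 = [H+][CO3^2-]/[HCO3-] ≈ [CO3^2-] (since [H+] ≈ [HCO3-]).
So [CO3^2-] ≈ Ka2.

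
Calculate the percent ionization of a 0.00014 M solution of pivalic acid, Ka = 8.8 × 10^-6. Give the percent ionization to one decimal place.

22.1%

(CH3)3CCOOH ⇌ (CH3)3CCOO- + H+; let x = [H+] at equilibrium.
Ka = x²/(C₀ − x); solving the quadratic gives x = 3.10 × 10^-5 M.
Fraction ionized = 3.10 × 10^-5 / 0.00014 = 0.2214 → 22.1%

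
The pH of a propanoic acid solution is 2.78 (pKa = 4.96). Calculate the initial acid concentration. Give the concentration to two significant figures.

C₀ = 2.5 × 10^-1 M

[H+] = 10^(-2.78) = 1.66 × 10^-3 M = x
Ka = 10^(−4.96) = 1.10 × 10^-5
Ka = x²/(C₀ − x) ⇒ C₀ = x + x²/Ka
C₀ = 1.66 × 10^-3 + (1.66 × 10^-3)²/(1.10 × 10^-5) = 2.52 × 10^-1 M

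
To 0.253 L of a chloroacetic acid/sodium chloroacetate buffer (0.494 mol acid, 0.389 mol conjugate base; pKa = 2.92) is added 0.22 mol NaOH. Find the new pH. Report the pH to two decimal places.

After neutralization: n(ClCH2COOH) = 0.274 mol, n(ClCH2COO-) = 0.609 mol.
pH = pKa + log(n_ClCH2COO-/n_ClCH2COOH) = 2.92 + log(0.609/0.274) = 2.92 + (+0.347)

pH = 3.27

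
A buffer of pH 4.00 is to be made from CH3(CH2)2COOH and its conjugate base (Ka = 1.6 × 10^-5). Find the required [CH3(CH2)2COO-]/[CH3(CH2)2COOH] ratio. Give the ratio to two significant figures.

pKa = -log(1.6 × 10^-5) = 4.796
pH = pKa + log(r) ⇒ log(r) = 4.00 − 4.796 = -0.796
r = [CH3(CH2)2COO-]/[CH3(CH2)2COOH] = 10^(-0.796) = 0.16

ratio = 0.16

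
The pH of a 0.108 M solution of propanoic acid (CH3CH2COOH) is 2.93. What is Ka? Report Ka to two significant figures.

[H+] = 10^(-2.93) = 1.17 × 10^-3 M
At equilibrium [HA] = 0.108 − 1.17 × 10^-3 = 1.07 × 10^-1 M
Ka = [H+][A-]/[HA] = (1.17 × 10^-3)² / 1.07 × 10^-1 = 1.3 × 10^-5

Ka = 1.3 × 10^-5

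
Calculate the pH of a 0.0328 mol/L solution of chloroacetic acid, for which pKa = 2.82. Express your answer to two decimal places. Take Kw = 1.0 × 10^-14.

ClCH2COOH ⇌ ClCH2COO- + H+
Ka = 10^(−2.82) = 1.51 × 10^-3
From the ICE table, Ka = x²/(0.0328 − x) = 1.51 × 10^-3.
The 5% rule fails; solving x² + Ka·x − Ka·C₀ = 0 exactly:
x = (−Ka + √(Ka² + 4·Ka·C₀))/2 = 6.32 × 10^-3 M
pH = −log(6.32 × 10^-3) = 2.20

pH = 2.20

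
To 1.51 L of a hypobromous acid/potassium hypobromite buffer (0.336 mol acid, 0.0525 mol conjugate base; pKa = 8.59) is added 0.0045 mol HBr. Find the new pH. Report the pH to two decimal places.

pH = 7.74

After neutralization: n(HOBr) = 0.341 mol, n(OBr-) = 0.048 mol.
pH = pKa + log(n_OBr-/n_HOBr) = 8.59 + log(0.048/0.341) = 8.59 + (-0.852)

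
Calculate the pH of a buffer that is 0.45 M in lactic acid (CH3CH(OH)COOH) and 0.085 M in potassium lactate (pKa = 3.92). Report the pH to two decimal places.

Using pH = pKa + log([base]/[acid]) with [base]/[acid] = 0.085/0.45:
pH = 3.92 + (-0.724) = 3.20

pH = 3.20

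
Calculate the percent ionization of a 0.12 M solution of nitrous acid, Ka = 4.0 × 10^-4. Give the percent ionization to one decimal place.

HNO2 ⇌ NO2- + H+; let x = [H+] at equilibrium.
Solve x² + 0.0004x − 4.8e-05 = 0 → x = 6.73 × 10^-3 M
Fraction ionized = 6.73 × 10^-3 / 0.12 = 0.0561 → 5.6%

5.6%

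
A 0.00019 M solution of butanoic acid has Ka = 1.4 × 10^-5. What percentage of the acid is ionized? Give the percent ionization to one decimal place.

CH3(CH2)2COOH ⇌ CH3(CH2)2COO- + H+; let x = [H+] at equilibrium.
Solve x² + 1.4e-05x − 2.66e-09 = 0 → x = 4.50 × 10^-5 M
Fraction ionized = 4.50 × 10^-5 / 0.00019 = 0.2368 → 23.7%

23.7%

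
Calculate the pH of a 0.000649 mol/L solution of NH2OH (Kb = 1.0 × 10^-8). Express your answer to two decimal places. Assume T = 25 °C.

NH2OH + H2O ⇌ NH3OH+ + OH-
Let x = [OH-] at equilibrium. Kb = x²/(0.000649 − x).
Since Kb ≪ C₀, x ≈ √(Kb·C₀) = 2.55 × 10^-6 M.
(x/C₀ = 0.39% < 5%, so the approximation holds.)
pOH = −log(2.55 × 10^-6) = 5.59; pH = 14.00 − 5.59 = 8.41

pH = 8.41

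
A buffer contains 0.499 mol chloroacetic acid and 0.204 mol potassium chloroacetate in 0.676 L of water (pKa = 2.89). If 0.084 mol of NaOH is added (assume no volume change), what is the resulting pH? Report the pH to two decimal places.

After neutralization: n(ClCH2COOH) = 0.415 mol, n(ClCH2COO-) = 0.288 mol.
pH = pKa + log(n_ClCH2COO-/n_ClCH2COOH) = 2.89 + log(0.288/0.415) = 2.89 + (-0.159)

pH = 2.73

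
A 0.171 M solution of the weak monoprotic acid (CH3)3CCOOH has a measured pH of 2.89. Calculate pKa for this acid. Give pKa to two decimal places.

pKa = 5.01

[H+] = 10^(-2.89) = 1.29 × 10^-3 M
At equilibrium [HA] = 0.171 − 1.29 × 10^-3 = 1.70 × 10^-1 M
Ka = [H+][A-]/[HA] = (1.29 × 10^-3)² / 1.70 × 10^-1 = 9.79 × 10^-6
pKa = -log(9.79 × 10^-6) = 5.01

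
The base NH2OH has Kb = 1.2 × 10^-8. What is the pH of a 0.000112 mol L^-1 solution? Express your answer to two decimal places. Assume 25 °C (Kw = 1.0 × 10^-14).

NH2OH + H2O ⇌ NH3OH+ + OH-
Kb = [OH-]²/(0.000112 − [OH-]) = 1.2 × 10^-8
Assume [OH-] ≪ 0.000112: [OH-] ≈ √(1.2 × 10^-8 × 0.000112) = 1.16 × 10^-6 M
([OH-]/C₀ = 1% < 5%, so the approximation holds.)
pOH = 5.94, so pH = 14.00 − pOH = 8.06

pH = 8.06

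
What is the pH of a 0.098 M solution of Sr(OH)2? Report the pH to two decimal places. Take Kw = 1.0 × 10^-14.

Sr(OH)2 is a strong base (each formula unit releases 2 OH-); [OH-] = 0.196 M.
pOH = -log(0.196) = 0.71
pH = 14.00 - 0.71 = 13.29

pH = 13.29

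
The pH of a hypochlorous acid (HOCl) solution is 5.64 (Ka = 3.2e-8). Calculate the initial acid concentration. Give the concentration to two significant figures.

C₀ = 1.7 × 10^-4 M

[H+] = 10^(-5.64) = 2.29 × 10^-6 M = x
Ka = x²/(C₀ − x) ⇒ C₀ = x + x²/Ka
C₀ = 2.29 × 10^-6 + (2.29 × 10^-6)²/(3.2 × 10^-8) = 1.66 × 10^-4 M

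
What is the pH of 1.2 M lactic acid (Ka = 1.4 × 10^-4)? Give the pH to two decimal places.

CH3CH(OH)COOH ⇌ CH3CH(OH)COO- + H+
Let x = [H+] at equilibrium. Ka = x²/(1.2 − x).
Neglecting x in the denominator: x = √(1.4 × 10^-4 × 1.2) = 1.30 × 10^-2 M
(x/C₀ = 1.1% < 5%, so the approximation holds.)
pH = −log[H+] = −log(1.30 × 10^-2) = 1.89

pH = 1.89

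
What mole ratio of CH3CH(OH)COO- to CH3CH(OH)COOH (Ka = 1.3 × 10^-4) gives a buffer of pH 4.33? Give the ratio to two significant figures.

ratio = 2.8

pKa = -log(1.3 × 10^-4) = 3.886
pH = pKa + log(r) ⇒ log(r) = 4.33 − 3.886 = +0.444
r = [CH3CH(OH)COO-]/[CH3CH(OH)COOH] = 10^(+0.444) = 2.78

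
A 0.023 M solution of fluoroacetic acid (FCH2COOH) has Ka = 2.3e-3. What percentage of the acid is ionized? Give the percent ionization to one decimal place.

FCH2COOH ⇌ FCH2COO- + H+; let x = [H+] at equilibrium.
Solve x² + 0.0023x − 5.29e-05 = 0 → x = 6.21 × 10^-3 M
% ionization = x/C₀ × 100% = 6.21 × 10^-3/0.023 × 100% = 27.0%

27.0%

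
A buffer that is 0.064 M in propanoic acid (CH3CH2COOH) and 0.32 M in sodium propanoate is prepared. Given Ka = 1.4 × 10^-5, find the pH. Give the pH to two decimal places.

pKa = −log(1.4 × 10^-5) = 4.854
Using pH = pKa + log([base]/[acid]) with [base]/[acid] = 0.32/0.064:
pH = 4.854 + (+0.699) = 5.55

pH = 5.55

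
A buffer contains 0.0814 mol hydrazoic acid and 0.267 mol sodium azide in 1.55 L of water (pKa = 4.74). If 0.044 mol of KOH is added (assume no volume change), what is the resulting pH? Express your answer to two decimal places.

pH = 5.66

OH- converts HN3 to N3-: HN3 → 0.0374 mol, N3- → 0.311 mol.
Henderson–Hasselbalch with mole ratio 0.311/0.0374: pH = 4.74 + (+0.920)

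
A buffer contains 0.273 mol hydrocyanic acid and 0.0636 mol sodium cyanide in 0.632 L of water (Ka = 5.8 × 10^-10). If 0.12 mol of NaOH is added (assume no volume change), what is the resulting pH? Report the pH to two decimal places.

pH = 9.32

After neutralization: n(HCN) = 0.153 mol, n(CN-) = 0.184 mol.
pKa = −log(5.8 × 10^-10) = 9.237
pH = pKa + log([A⁻]/[HA]) = 9.237 + log(0.184/0.153) = 9.237 +0.080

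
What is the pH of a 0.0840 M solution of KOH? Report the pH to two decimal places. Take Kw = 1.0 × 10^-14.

KOH is a strong base; [OH-] = 0.084 M.
pOH = -log(0.084) = 1.08
pH = 14.00 - 1.08 = 12.92

pH = 12.92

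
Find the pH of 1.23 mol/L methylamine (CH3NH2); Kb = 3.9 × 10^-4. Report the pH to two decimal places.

CH3NH2 + H2O ⇌ CH3NH3+ + OH-
Kb = [OH-]²/(1.23 − [OH-]) = 3.9 × 10^-4
Assume [OH-] ≪ 1.23: [OH-] ≈ √(3.9 × 10^-4 × 1.23) = 2.19 × 10^-2 M
pOH = −log(2.19 × 10^-2) = 1.66; pH = 14.00 − 1.66 = 12.34

pH = 12.34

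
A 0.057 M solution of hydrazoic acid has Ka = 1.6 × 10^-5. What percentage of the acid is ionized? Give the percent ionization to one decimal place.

1.7%

HN3 ⇌ N3- + H+; let x = [H+] at equilibrium.
x ≈ √(Ka·C₀) = √(1.6 × 10^-5 × 0.057) = 9.55 × 10^-4 M
Fraction ionized = 9.55 × 10^-4 / 0.057 = 0.0168 → 1.7%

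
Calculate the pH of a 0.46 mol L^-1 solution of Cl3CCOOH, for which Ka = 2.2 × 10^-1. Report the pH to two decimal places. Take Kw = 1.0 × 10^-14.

Cl3CCOOH ⇌ Cl3CCOO- + H+
Ka = x²/(0.46 − x) = 2.2 × 10^-1
The 5% rule fails; solving x² + Ka·x − Ka·C₀ = 0 exactly:
x = (−Ka + √(Ka² + 4·Ka·C₀))/2 = 2.27 × 10^-1 M
pH = −log(2.27 × 10^-1) = 0.64

pH = 0.64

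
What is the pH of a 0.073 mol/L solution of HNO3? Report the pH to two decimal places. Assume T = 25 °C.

pH = 1.14

HNO3 is a strong acid and dissociates completely, so [H+] = 0.073 M.
pH = -log(0.073) = 1.14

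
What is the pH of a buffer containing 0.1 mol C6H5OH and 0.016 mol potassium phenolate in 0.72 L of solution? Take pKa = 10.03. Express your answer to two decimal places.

pH = 9.23

pH = pKa + log([A⁻]/[HA]) = 10.03 + log(0.016/0.1)
pH = 10.03 + (-0.796) = 9.23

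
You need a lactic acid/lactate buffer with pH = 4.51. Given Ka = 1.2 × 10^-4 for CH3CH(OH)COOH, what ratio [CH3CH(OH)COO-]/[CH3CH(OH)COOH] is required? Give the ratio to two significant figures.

pKa = -log(1.2 × 10^-4) = 3.921
pH = pKa + log(r) ⇒ log(r) = 4.51 − 3.921 = +0.589
r = [CH3CH(OH)COO-]/[CH3CH(OH)COOH] = 10^(+0.589) = 3.88

ratio = 3.9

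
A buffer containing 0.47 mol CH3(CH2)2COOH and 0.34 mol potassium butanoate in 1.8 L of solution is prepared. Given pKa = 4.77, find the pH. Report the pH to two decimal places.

pH = 4.63

Henderson–Hasselbalch: pH = pKa + log([CH3(CH2)2COO-]/[CH3(CH2)2COOH]) = 4.77 + log(0.34/0.47)
pH = 4.77 + (-0.141) = 4.63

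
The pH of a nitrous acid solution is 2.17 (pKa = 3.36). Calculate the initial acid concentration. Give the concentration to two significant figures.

C₀ = 1.1 × 10^-1 M

[H+] = 10^(-2.17) = 6.76 × 10^-3 M = x
Ka = 10^(−3.36) = 4.37 × 10^-4
Ka = x²/(C₀ − x) ⇒ C₀ = x + x²/Ka
C₀ = 6.76 × 10^-3 + (6.76 × 10^-3)²/(4.37 × 10^-4) = 1.11 × 10^-1 M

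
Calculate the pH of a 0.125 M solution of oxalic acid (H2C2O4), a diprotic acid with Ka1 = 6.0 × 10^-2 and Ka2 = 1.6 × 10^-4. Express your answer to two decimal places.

Ka1 ≫ Ka2, so treat the first dissociation as the only significant source of H+.
Ka1 = x²/(0.125 − x) = 6.0 × 10^-2
Solving the quadratic: x = (−Ka1 + √(Ka1² + 4·Ka1·C₀))/2 = 6.17 × 10^-2 M
pH = −log(6.17 × 10^-2) = 1.21

pH = 1.21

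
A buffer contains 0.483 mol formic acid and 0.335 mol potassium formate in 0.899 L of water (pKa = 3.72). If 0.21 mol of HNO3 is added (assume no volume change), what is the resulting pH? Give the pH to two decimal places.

pH = 2.98

After neutralization: n(HCOOH) = 0.693 mol, n(HCOO-) = 0.125 mol.
pH = pKa + log(n_HCOO-/n_HCOOH) = 3.72 + log(0.125/0.693) = 3.72 + (-0.744)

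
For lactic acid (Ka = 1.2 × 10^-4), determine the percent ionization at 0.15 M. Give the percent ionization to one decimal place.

CH3CH(OH)COOH ⇌ CH3CH(OH)COO- + H+; let x = [H+] at equilibrium.
x ≈ √(Ka·C₀) = √(1.2 × 10^-4 × 0.15) = 4.24 × 10^-3 M
% ionization = x/C₀ × 100% = 4.24 × 10^-3/0.15 × 100% = 2.8%

2.8%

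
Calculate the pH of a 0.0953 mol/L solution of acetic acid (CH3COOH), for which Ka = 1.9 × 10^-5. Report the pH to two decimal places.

pH = 2.87

CH3COOH ⇌ CH3COO- + H+
Let x = [H+] at equilibrium. Ka = x²/(0.0953 − x).
Neglecting x in the denominator: x = √(1.9 × 10^-5 × 0.0953) = 1.35 × 10^-3 M
(x/C₀ = 1.4% < 5%, so the approximation holds.)
pH = −log[H+] = −log(1.35 × 10^-3) = 2.87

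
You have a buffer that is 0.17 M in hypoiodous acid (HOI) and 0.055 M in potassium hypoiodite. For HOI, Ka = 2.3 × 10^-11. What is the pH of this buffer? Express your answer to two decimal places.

pH = 10.15

pKa = −log(2.3 × 10^-11) = 10.638
Using pH = pKa + log([base]/[acid]) with [base]/[acid] = 0.055/0.17:
pH = 10.638 + (-0.490) = 10.15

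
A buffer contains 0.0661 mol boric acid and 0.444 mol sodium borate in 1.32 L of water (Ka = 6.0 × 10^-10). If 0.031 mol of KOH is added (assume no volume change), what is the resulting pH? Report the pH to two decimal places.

After neutralization: n(B(OH)3) = 0.0351 mol, n(B(OH)4-) = 0.475 mol.
pKa = −log(6.0 × 10^-10) = 9.222
pH = pKa + log([A⁻]/[HA]) = 9.222 + log(0.475/0.0351) = 9.222 +1.131

pH = 10.35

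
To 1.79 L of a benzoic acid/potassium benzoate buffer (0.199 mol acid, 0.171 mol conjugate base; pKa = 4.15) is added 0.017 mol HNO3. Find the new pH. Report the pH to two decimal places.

pH = 4.00

Added H+ converts C6H5COO- to C6H5COOH: C6H5COOH → 0.216 mol, C6H5COO- → 0.154 mol.
pH = pKa + log(n_C6H5COO-/n_C6H5COOH) = 4.15 + log(0.154/0.216) = 4.15 + (-0.147)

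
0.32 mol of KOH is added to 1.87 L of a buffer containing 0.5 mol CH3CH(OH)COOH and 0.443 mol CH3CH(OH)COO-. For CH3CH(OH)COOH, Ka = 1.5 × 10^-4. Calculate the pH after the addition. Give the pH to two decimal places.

OH- converts CH3CH(OH)COOH to CH3CH(OH)COO-: CH3CH(OH)COOH → 0.18 mol, CH3CH(OH)COO- → 0.763 mol.
pKa = −log(1.5 × 10^-4) = 3.824
pH = pKa + log(n_CH3CH(OH)COO-/n_CH3CH(OH)COOH) = 3.824 + log(0.763/0.18) = 3.824 + (+0.627)

pH = 4.45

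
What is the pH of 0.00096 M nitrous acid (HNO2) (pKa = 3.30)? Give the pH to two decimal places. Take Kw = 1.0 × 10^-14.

HNO2 ⇌ NO2- + H+
Ka = 10^(−3.30) = 5.01 × 10^-4
Let x = [H+] at equilibrium. Ka = x²/(0.00096 − x).
Here C₀/Ka ≈ 1.92, so the small-x approximation fails. Use the quadratic:
x = (−Ka + √(Ka² + 4·Ka·C₀))/2 = 4.87 × 10^-4 M
pH = −log(4.87 × 10^-4) = 3.31

pH = 3.31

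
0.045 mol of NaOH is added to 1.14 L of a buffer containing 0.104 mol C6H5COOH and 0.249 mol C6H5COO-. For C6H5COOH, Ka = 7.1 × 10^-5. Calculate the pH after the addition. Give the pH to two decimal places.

OH- converts C6H5COOH to C6H5COO-: C6H5COOH → 0.059 mol, C6H5COO- → 0.294 mol.
pKa = −log(7.1 × 10^-5) = 4.149
pH = pKa + log([A⁻]/[HA]) = 4.149 + log(0.294/0.059) = 4.149 +0.697

pH = 4.85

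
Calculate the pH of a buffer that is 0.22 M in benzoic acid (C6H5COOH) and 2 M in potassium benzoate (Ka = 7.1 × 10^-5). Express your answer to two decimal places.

pH = 5.11

pKa = −log(7.1 × 10^-5) = 4.149
pH = pKa + log([A⁻]/[HA]) = 4.149 + log(2/0.22)
pH = 4.149 + (+0.959) = 5.11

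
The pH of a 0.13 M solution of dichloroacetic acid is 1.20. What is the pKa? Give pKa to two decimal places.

pKa = 1.23

[H+] = 10^(-1.20) = 6.31 × 10^-2 M
At equilibrium [HA] = 0.13 − 6.31 × 10^-2 = 6.69 × 10^-2 M
Ka = [H+][A-]/[HA] = (6.31 × 10^-2)² / 6.69 × 10^-2 = 5.95 × 10^-2
pKa = -log(5.95 × 10^-2) = 1.23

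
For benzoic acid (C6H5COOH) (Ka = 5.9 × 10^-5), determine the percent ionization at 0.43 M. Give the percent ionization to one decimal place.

C6H5COOH ⇌ C6H5COO- + H+; let x = [H+] at equilibrium.
x ≈ √(Ka·C₀) = √(5.9 × 10^-5 × 0.43) = 5.04 × 10^-3 M
% ionization = x/C₀ × 100% = 5.04 × 10^-3/0.43 × 100% = 1.2%

1.2%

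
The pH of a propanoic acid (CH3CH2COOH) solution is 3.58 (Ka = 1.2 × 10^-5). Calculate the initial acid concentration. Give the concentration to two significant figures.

[H+] = 10^(-3.58) = 2.63 × 10^-4 M = x
Ka = x²/(C₀ − x) ⇒ C₀ = x + x²/Ka
C₀ = 2.63 × 10^-4 + (2.63 × 10^-4)²/(1.2 × 10^-5) = 6.03 × 10^-3 M

C₀ = 6.0 × 10^-3 M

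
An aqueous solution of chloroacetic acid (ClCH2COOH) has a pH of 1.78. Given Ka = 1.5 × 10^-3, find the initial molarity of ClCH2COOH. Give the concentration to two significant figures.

[H+] = 10^(-1.78) = 1.66 × 10^-2 M = x
Ka = x²/(C₀ − x) ⇒ C₀ = x + x²/Ka
C₀ = 1.66 × 10^-2 + (1.66 × 10^-2)²/(1.5 × 10^-3) = 2.00 × 10^-1 M

C₀ = 2.0 × 10^-1 M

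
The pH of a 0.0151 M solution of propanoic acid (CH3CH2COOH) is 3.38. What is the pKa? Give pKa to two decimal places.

pKa = 4.93

[H+] = 10^(-3.38) = 4.17 × 10^-4 M
At equilibrium [HA] = 0.0151 − 4.17 × 10^-4 = 1.47 × 10^-2 M
Ka = [H+][A-]/[HA] = (4.17 × 10^-4)² / 1.47 × 10^-2 = 1.18 × 10^-5
pKa = -log(1.18 × 10^-5) = 4.93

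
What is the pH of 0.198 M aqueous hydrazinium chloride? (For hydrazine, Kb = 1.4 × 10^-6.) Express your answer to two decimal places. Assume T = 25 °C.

N2H5+ is the conjugate acid of the weak base N2H4.
Ka = Kw/Kb = 1.0×10^-14 / 1.4 × 10^-6 = 7.14 × 10^-9
Ka = [H+]²/(0.198 − [H+]) = 7.14 × 10^-9
Since Ka ≪ C₀, [H+] ≈ √(Ka·C₀) = 3.76 × 10^-5 M.
Check: 0.019% ionized — well under 5%, approximation valid.
pH = −log(3.76 × 10^-5) = 4.42

pH = 4.42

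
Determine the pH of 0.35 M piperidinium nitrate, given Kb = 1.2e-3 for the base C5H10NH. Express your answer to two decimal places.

C5H10NH2+ is the conjugate acid of the weak base C5H10NH.
Ka = Kw/Kb = 1.0×10^-14 / 1.2 × 10^-3 = 8.33 × 10^-12
From the ICE table, Ka = [H+]²/(0.35 − [H+]) = 8.33 × 10^-12.
Neglecting [H+] in the denominator: [H+] = √(8.33 × 10^-12 × 0.35) = 1.71 × 10^-6 M
pH = −log(1.71 × 10^-6) = 5.77

pH = 5.77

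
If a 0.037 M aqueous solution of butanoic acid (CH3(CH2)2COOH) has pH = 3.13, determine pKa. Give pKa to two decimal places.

pKa = 4.82

[H+] = 10^(-3.13) = 7.41 × 10^-4 M
At equilibrium [HA] = 0.037 − 7.41 × 10^-4 = 3.63 × 10^-2 M
Ka = [H+][A-]/[HA] = (7.41 × 10^-4)² / 3.63 × 10^-2 = 1.51 × 10^-5
pKa = -log(1.51 × 10^-5) = 4.82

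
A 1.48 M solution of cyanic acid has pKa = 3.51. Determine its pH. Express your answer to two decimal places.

HOCN ⇌ OCN- + H+
Ka = 10^(−3.51) = 3.09 × 10^-4
From the ICE table, Ka = [H+]²/(1.48 − [H+]) = 3.09 × 10^-4.
Assume [H+] ≪ 1.48: [H+] ≈ √(3.09 × 10^-4 × 1.48) = 2.14 × 10^-2 M
pH = −log(2.14 × 10^-2) = 1.67

pH = 1.67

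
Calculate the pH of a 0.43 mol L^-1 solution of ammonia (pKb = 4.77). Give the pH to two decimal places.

NH3 + H2O ⇌ NH4+ + OH-
Kb = 10^(−4.77) = 1.70 × 10^-5
From the ICE table, Kb = [OH-]²/(0.43 − [OH-]) = 1.70 × 10^-5.
Assume [OH-] ≪ 0.43: [OH-] ≈ √(1.70 × 10^-5 × 0.43) = 2.70 × 10^-3 M
Check: 0.63% ionized — well under 5%, approximation valid.
pOH = 2.57, so pH = 14.00 − pOH = 11.43

pH = 11.43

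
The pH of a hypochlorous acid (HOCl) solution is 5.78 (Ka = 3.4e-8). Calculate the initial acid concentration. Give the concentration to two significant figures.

[H+] = 10^(-5.78) = 1.66 × 10^-6 M = x
Ka = x²/(C₀ − x) ⇒ C₀ = x + x²/Ka
C₀ = 1.66 × 10^-6 + (1.66 × 10^-6)²/(3.4 × 10^-8) = 8.27 × 10^-5 M

C₀ = 8.3 × 10^-5 M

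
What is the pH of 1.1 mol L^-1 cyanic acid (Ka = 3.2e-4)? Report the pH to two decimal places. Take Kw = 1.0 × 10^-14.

HOCN ⇌ OCN- + H+
From the ICE table, Ka = [H+]²/(1.1 − [H+]) = 3.2 × 10^-4.
Assume [H+] ≪ 1.1: [H+] ≈ √(3.2 × 10^-4 × 1.1) = 1.88 × 10^-2 M
pH = −log[H+] = −log(1.88 × 10^-2) = 1.73

pH = 1.73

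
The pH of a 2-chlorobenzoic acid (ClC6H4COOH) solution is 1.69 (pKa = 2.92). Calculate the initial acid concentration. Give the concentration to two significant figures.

[H+] = 10^(-1.69) = 2.04 × 10^-2 M = x
Ka = 10^(−2.92) = 1.20 × 10^-3
Ka = x²/(C₀ − x) ⇒ C₀ = x + x²/Ka
C₀ = 2.04 × 10^-2 + (2.04 × 10^-2)²/(1.20 × 10^-3) = 3.67 × 10^-1 M

C₀ = 3.7 × 10^-1 M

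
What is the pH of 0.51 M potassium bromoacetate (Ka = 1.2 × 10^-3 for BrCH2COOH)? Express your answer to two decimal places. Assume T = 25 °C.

pH = 8.31

BrCH2COO- is the conjugate base of the weak acid BrCH2COOH.
Kb = Kw/Ka = 1.0×10^-14 / 1.2 × 10^-3 = 8.33 × 10^-12
From the ICE table, Kb = [OH-]²/(0.51 − [OH-]) = 8.33 × 10^-12.
Neglecting [OH-] in the denominator: [OH-] = √(8.33 × 10^-12 × 0.51) = 2.06 × 10^-6 M
pOH = 5.69, so pH = 14.00 − pOH = 8.31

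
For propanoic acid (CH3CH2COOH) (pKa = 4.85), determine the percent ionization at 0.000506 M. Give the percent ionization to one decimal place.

15.4%

CH3CH2COOH ⇌ CH3CH2COO- + H+; let x = [H+] at equilibrium.
Ka = 10^(−4.85) = 1.41 × 10^-5
Ka = x²/(C₀ − x); solving the quadratic gives x = 7.77 × 10^-5 M.
Fraction ionized = 7.77 × 10^-5 / 0.000506 = 0.1536 → 15.4%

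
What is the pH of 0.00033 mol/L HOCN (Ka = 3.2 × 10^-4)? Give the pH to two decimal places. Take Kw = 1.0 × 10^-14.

HOCN ⇌ OCN- + H+
From the ICE table, Ka = [H+]²/(0.00033 − [H+]) = 3.2 × 10^-4.
The 5% rule fails; solving [H+]² + Ka·[H+] − Ka·C₀ = 0 exactly:
[H+] = [−0.00032 + √(0.00032² + 4.22e-07)]/2 = 2.02 × 10^-4 M
pH = −log(2.02 × 10^-4) = 3.69

pH = 3.69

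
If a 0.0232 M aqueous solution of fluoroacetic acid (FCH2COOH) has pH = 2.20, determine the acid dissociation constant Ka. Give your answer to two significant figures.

Ka = 2.4 × 10^-3

[H+] = 10^(-2.20) = 6.31 × 10^-3 M
At equilibrium [HA] = 0.0232 − 6.31 × 10^-3 = 1.69 × 10^-2 M
Ka = [H+][A-]/[HA] = (6.31 × 10^-3)² / 1.69 × 10^-2 = 2.4 × 10^-3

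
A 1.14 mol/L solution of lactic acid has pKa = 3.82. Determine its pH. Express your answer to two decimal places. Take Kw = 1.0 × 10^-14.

pH = 1.88

CH3CH(OH)COOH ⇌ CH3CH(OH)COO- + H+
Ka = 10^(−3.82) = 1.51 × 10^-4
Ka = [H+]²/(1.14 − [H+]) = 1.51 × 10^-4
Neglecting [H+] in the denominator: [H+] = √(1.51 × 10^-4 × 1.14) = 1.31 × 10^-2 M
Check: 1.2% ionized — well under 5%, approximation valid.
pH = −log(1.31 × 10^-2) = 1.88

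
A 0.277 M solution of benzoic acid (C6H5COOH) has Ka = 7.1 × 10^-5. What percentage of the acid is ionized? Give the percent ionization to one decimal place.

C6H5COOH ⇌ C6H5COO- + H+; let x = [H+] at equilibrium.
x ≈ √(Ka·C₀) = √(7.1 × 10^-5 × 0.277) = 4.43 × 10^-3 M
Fraction ionized = 4.43 × 10^-3 / 0.277 = 0.0160 → 1.6%

1.6%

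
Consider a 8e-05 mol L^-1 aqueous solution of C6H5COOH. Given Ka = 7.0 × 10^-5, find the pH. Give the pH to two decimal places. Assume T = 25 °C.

C6H5COOH ⇌ C6H5COO- + H+
From the ICE table, Ka = [H+]²/(8e-05 − [H+]) = 7.0 × 10^-5.
[H+] is not negligible relative to C₀; solve [H+]² + 7e-05·[H+] − 5.6e-09 = 0.
[H+] = [−7e-05 + √(7e-05² + 2.24e-08)]/2 = 4.76 × 10^-5 M
pH = −log(4.76 × 10^-5) = 4.32

pH = 4.32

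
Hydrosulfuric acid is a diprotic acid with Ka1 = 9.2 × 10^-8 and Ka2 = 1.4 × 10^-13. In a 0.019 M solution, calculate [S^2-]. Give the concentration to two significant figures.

1.4 × 10^-13 M

First ionization gives [H+] ≈ [HS-] = 4.18 × 10^-5 M.
Second step: Ka2 = [H+][S^2-]/[HS-] ≈ [S^2-] (since [H+] ≈ [HS-]).
So [S^2-] ≈ Ka2.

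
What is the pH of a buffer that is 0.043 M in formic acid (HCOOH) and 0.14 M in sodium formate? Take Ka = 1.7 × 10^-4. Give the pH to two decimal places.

pKa = −log(1.7 × 10^-4) = 3.770
Henderson–Hasselbalch: pH = pKa + log([HCOO-]/[HCOOH]) = 3.770 + log(0.14/0.043)
pH = 3.770 + (+0.513) = 4.28

pH = 4.28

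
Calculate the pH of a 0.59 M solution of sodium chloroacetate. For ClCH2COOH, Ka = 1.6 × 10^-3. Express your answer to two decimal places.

ClCH2COO- is the conjugate base of the weak acid ClCH2COOH.
Kb = Kw/Ka = 1.0×10^-14 / 1.6 × 10^-3 = 6.25 × 10^-12
From the ICE table, Kb = x²/(0.59 − x) = 6.25 × 10^-12.
Neglecting x in the denominator: x = √(6.25 × 10^-12 × 0.59) = 1.92 × 10^-6 M
pOH = 5.72, so pH = 14.00 − pOH = 8.28

pH = 8.28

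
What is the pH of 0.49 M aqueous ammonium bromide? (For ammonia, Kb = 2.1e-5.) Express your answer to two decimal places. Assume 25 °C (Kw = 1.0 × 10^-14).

pH = 4.82

NH4+ is the conjugate acid of the weak base NH3.
Ka = Kw/Kb = 1.0×10^-14 / 2.1 × 10^-5 = 4.76 × 10^-10
Let x = [H+] at equilibrium. Ka = x²/(0.49 − x).
Since Ka ≪ C₀, x ≈ √(Ka·C₀) = 1.53 × 10^-5 M.
pH = −log[H+] = −log(1.53 × 10^-5) = 4.82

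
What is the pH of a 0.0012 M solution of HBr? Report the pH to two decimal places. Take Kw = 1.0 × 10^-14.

pH = 2.92

HBr is a strong acid and dissociates completely, so [H+] = 0.0012 M.
pH = -log(0.0012) = 2.92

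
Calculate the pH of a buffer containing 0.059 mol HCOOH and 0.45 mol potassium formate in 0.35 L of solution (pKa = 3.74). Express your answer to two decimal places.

Henderson–Hasselbalch: pH = pKa + log([HCOO-]/[HCOOH]) = 3.74 + log(0.45/0.059)
pH = 3.74 + (+0.882) = 4.62

pH = 4.62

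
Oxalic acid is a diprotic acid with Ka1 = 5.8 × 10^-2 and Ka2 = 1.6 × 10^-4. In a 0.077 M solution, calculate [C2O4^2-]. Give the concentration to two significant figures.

1.6 × 10^-4 M

First ionization gives [H+] ≈ [HC2O4-] = 4.38 × 10^-2 M.
Second step: Ka2 = [H+][C2O4^2-]/[HC2O4-] ≈ [C2O4^2-] (since [H+] ≈ [HC2O4-]).
So [C2O4^2-] ≈ Ka2.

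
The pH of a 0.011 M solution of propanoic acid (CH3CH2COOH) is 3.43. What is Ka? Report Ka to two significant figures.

[H+] = 10^(-3.43) = 3.72 × 10^-4 M
At equilibrium [HA] = 0.011 − 3.72 × 10^-4 = 1.06 × 10^-2 M
Ka = [H+][A-]/[HA] = (3.72 × 10^-4)² / 1.06 × 10^-2 = 1.3 × 10^-5

Ka = 1.3 × 10^-5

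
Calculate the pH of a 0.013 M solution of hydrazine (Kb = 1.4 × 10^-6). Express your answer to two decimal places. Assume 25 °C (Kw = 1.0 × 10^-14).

N2H4 + H2O ⇌ N2H5+ + OH-
Kb = x²/(0.013 − x) = 1.4 × 10^-6
Since Kb ≪ C₀, x ≈ √(Kb·C₀) = 1.35 × 10^-4 M.
pOH = 3.87, so pH = 14.00 − pOH = 10.13

pH = 10.13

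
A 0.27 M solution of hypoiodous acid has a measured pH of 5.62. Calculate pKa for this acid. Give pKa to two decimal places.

pKa = 10.67

[H+] = 10^(-5.62) = 2.40 × 10^-6 M
At equilibrium [HA] = 0.27 − 2.40 × 10^-6 = 2.70 × 10^-1 M
Ka = [H+][A-]/[HA] = (2.40 × 10^-6)² / 2.70 × 10^-1 = 2.13 × 10^-11
pKa = -log(2.13 × 10^-11) = 10.67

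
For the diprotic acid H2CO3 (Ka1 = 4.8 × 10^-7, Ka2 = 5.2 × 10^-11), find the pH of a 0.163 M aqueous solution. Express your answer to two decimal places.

pH = 3.55

Since Ka1 ≫ Ka2, the first ionization dominates [H+].
Ka1 = x²/(0.163 − x) = 4.8 × 10^-7
x ≈ √(4.8 × 10^-7 × 0.163) = 2.80 × 10^-4 M
pH = −log(2.80 × 10^-4) = 3.55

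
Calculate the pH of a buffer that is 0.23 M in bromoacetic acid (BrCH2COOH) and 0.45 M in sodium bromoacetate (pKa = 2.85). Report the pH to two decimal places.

Using pH = pKa + log([base]/[acid]) with [base]/[acid] = 0.45/0.23:
pH = 2.85 + (+0.291) = 3.14

pH = 3.14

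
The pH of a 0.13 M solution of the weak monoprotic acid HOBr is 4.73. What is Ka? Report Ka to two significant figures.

Ka = 2.7 × 10^-9

[H+] = 10^(-4.73) = 1.86 × 10^-5 M
At equilibrium [HA] = 0.13 − 1.86 × 10^-5 = 1.30 × 10^-1 M
Ka = [H+][A-]/[HA] = (1.86 × 10^-5)² / 1.30 × 10^-1 = 2.7 × 10^-9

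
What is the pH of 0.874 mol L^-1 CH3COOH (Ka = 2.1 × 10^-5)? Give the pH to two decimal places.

CH3COOH ⇌ CH3COO- + H+
Ka = [H+]²/(0.874 − [H+]) = 2.1 × 10^-5
Assume [H+] ≪ 0.874: [H+] ≈ √(2.1 × 10^-5 × 0.874) = 4.28 × 10^-3 M
Check: 0.49% ionized — well under 5%, approximation valid.
pH = −log[H+] = −log(4.28 × 10^-3) = 2.37

pH = 2.37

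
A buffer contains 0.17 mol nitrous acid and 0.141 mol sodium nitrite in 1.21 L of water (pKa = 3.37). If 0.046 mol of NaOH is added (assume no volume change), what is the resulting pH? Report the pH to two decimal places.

After neutralization: n(HNO2) = 0.124 mol, n(NO2-) = 0.187 mol.
pH = pKa + log(n_NO2-/n_HNO2) = 3.37 + log(0.187/0.124) = 3.37 + (+0.178)

pH = 3.55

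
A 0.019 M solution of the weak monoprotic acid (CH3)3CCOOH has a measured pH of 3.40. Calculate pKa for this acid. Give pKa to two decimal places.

pKa = 5.07

[H+] = 10^(-3.40) = 3.98 × 10^-4 M
At equilibrium [HA] = 0.019 − 3.98 × 10^-4 = 1.86 × 10^-2 M
Ka = [H+][A-]/[HA] = (3.98 × 10^-4)² / 1.86 × 10^-2 = 8.52 × 10^-6
pKa = -log(8.52 × 10^-6) = 5.07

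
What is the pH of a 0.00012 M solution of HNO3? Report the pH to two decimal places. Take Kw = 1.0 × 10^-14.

pH = 3.92

HNO3 is a strong acid and dissociates completely, so [H+] = 0.00012 M.
pH = -log(0.00012) = 3.92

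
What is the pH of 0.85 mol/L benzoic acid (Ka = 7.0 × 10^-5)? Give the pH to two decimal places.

C6H5COOH ⇌ C6H5COO- + H+
Let x = [H+] at equilibrium. Ka = x²/(0.85 − x).
Since Ka ≪ C₀, x ≈ √(Ka·C₀) = 7.71 × 10^-3 M.
pH = −log(7.71 × 10^-3) = 2.11

pH = 2.11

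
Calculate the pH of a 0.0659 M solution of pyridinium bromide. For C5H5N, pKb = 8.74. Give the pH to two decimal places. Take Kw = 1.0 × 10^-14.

C5H5NH+ is the conjugate acid of the weak base C5H5N.
Kb = 10^(−8.74) = 1.82 × 10^-9
Ka = Kw/Kb = 1.0×10^-14 / 1.82 × 10^-9 = 5.49 × 10^-6
Ka = [H+]²/(0.0659 − [H+]) = 5.49 × 10^-6
Assume [H+] ≪ 0.0659: [H+] ≈ √(5.49 × 10^-6 × 0.0659) = 6.01 × 10^-4 M
Check: 0.91% ionized — well under 5%, approximation valid.
pH = −log(6.01 × 10^-4) = 3.22

pH = 3.22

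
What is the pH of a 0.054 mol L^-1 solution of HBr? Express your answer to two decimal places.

HBr is a strong acid and dissociates completely, so [H+] = 0.054 M.
pH = -log(0.054) = 1.27

pH = 1.27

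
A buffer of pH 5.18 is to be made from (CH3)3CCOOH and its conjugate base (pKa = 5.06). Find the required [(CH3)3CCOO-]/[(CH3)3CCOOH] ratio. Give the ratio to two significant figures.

ratio = 1.3

pH = pKa + log(r) ⇒ log(r) = 5.18 − 5.06 = +0.12
r = [(CH3)3CCOO-]/[(CH3)3CCOOH] = 10^(+0.12) = 1.32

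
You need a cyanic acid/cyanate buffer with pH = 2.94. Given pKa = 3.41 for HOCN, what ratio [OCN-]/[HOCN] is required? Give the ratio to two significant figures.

ratio = 0.34

pH = pKa + log(r) ⇒ log(r) = 2.94 − 3.41 = -0.47
r = [OCN-]/[HOCN] = 10^(-0.47) = 0.339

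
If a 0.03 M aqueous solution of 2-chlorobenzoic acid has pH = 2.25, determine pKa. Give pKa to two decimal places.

[H+] = 10^(-2.25) = 5.62 × 10^-3 M
At equilibrium [HA] = 0.03 − 5.62 × 10^-3 = 2.44 × 10^-2 M
Ka = [H+][A-]/[HA] = (5.62 × 10^-3)² / 2.44 × 10^-2 = 1.29 × 10^-3
pKa = -log(1.29 × 10^-3) = 2.89

pKa = 2.89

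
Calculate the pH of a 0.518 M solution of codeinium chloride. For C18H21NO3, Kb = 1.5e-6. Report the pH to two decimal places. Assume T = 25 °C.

C18H22NO3+ is the conjugate acid of the weak base C18H21NO3.
Ka = Kw/Kb = 1.0×10^-14 / 1.5 × 10^-6 = 6.67 × 10^-9
Ka = x²/(0.518 − x) = 6.67 × 10^-9
Neglecting x in the denominator: x = √(6.67 × 10^-9 × 0.518) = 5.88 × 10^-5 M
(x/C₀ = 0.011% < 5%, so the approximation holds.)
pH = −log[H+] = −log(5.88 × 10^-5) = 4.23

pH = 4.23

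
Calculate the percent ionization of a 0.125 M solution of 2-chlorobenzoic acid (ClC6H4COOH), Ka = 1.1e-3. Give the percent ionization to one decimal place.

ClC6H4COOH ⇌ ClC6H4COO- + H+; let x = [H+] at equilibrium.
Solve x² + 0.0011x − 0.000138 = 0 → x = 1.12 × 10^-2 M
Fraction ionized = 1.12 × 10^-2 / 0.125 = 0.0896 → 9.0%

9.0%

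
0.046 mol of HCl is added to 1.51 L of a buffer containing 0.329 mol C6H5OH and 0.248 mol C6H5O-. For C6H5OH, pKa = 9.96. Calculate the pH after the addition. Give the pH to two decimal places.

pH = 9.69

Added H+ converts C6H5O- to C6H5OH: C6H5OH → 0.375 mol, C6H5O- → 0.202 mol.
pH = pKa + log([A⁻]/[HA]) = 9.96 + log(0.202/0.375) = 9.96 -0.269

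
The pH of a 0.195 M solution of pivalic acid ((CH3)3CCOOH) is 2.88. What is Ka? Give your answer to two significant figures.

Ka = 9.0 × 10^-6

[H+] = 10^(-2.88) = 1.32 × 10^-3 M
At equilibrium [HA] = 0.195 − 1.32 × 10^-3 = 1.94 × 10^-1 M
Ka = [H+][A-]/[HA] = (1.32 × 10^-3)² / 1.94 × 10^-1 = 9.0 × 10^-6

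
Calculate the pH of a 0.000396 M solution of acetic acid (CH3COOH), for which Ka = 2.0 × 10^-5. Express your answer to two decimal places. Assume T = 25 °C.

CH3COOH ⇌ CH3COO- + H+
Ka = x²/(0.000396 − x) = 2.0 × 10^-5
Here C₀/Ka ≈ 19.8, so the small-x approximation fails. Use the quadratic:
x = [−2e-05 + √(2e-05² + 3.17e-08)]/2 = 7.96 × 10^-5 M
pH = −log(7.96 × 10^-5) = 4.10

pH = 4.10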